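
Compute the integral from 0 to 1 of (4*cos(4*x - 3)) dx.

Let u = 4*x - 3, so du = 4 dx. When x = 0, u = -3; when x = 1, u = 1.
The integral becomes ∫ cos(u) du from -3 to 1, with antiderivative sin(u).
Back in x: F(x) = sin(4*x - 3).
Then F(1) - F(0) = (sin(1)) - (-sin(3)) = sin(3) + sin(1).

sin(3) + sin(1)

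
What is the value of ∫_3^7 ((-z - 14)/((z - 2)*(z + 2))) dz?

Factor the denominator: z**2 - 4 = (z + 2)(z - 2).
Partial fractions: (-z - 14)/((z - 2)*(z + 2)) = 3/(z + 2) - 4/(z - 2).
An antiderivative is F(z) = -4*log(z - 2) + 3*log(z + 2).
Then F(7) - F(3) = (-4*log(5) + 6*log(3)) - (3*log(5)) = -7*log(5) + 6*log(3).

-7*log(5) + 6*log(3)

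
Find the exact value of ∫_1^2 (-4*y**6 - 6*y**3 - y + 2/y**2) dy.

-669/7

By the power rule, an antiderivative is F(y) = -4*y**7/7 - 3*y**4/2 - y**2/2 - 2/y.
Then F(2) - F(1) = (-701/7) - (-32/7) = -669/7.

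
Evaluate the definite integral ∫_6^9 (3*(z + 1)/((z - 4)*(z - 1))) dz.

-11*log(2) + 7*log(5)

Factor the denominator: z**2 - 5*z + 4 = (z - 1)(z - 4).
Partial fractions: 3*(z + 1)/((z - 4)*(z - 1)) = -2/(z - 1) + 5/(z - 4).
An antiderivative is F(z) = 5*log(z - 4) - 2*log(z - 1).
Then F(9) - F(6) = (-6*log(2) + 5*log(5)) - (log(32/25)) = -11*log(2) + 7*log(5).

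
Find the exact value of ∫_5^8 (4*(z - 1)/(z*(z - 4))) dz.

Factor the denominator: z**2 - 4*z = z(z - 4).
Partial fractions: 4*(z - 1)/(z*(z - 4)) = 1/z + 3/(z - 4).
An antiderivative is F(z) = log(z) + 3*log(z - 4).
Then F(8) - F(5) = (9*log(2)) - (log(5)) = -log(5) + 9*log(2).

-log(5) + 9*log(2)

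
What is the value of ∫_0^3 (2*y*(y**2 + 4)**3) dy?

28305/4

Let u = y**2 + 4, so du = 2*y dy. When y = 0, u = 4; when y = 3, u = 13.
The integral becomes ∫ u**3 du from 4 to 13, with antiderivative u**4/4.
Back in y: F(y) = (y**2 + 4)**4/4.
Then F(3) - F(0) = (28561/4) - (64) = 28305/4.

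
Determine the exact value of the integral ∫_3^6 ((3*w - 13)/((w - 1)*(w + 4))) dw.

Factor the denominator: w**2 + 3*w - 4 = (w + 4)(w - 1).
Partial fractions: (3*w - 13)/((w - 1)*(w + 4)) = 5/(w + 4) - 2/(w - 1).
An antiderivative is F(w) = -2*log(w - 1) + 5*log(w + 4).
Then F(6) - F(3) = (5*log(2) + 3*log(5)) - (-2*log(2) + 5*log(7)) = -5*log(7) + 3*log(5) + 7*log(2).

-5*log(7) + 3*log(5) + 7*log(2)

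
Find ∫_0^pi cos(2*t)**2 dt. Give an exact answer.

Use the identity cos^2(2*t) = (1 + cos(4*t))/2.
An antiderivative is F(t) = t/2 + sin(4*t)/8.
Then F(pi) - F(0) = (pi/2) - (0) = pi/2.

pi/2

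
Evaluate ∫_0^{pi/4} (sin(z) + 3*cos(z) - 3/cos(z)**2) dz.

An antiderivative is F(z) = 3*sin(z) - cos(z) - 3*tan(z).
Then F(pi/4) - F(0) = (-3 + sqrt(2)) - (-1) = -2 + sqrt(2).

-2 + sqrt(2)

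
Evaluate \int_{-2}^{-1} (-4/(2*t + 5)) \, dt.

An antiderivative is F(t) = -2*log(2*t + 5).
Then F(-1) - F(-2) = (-log(9)) - (0) = -log(9).

-log(9)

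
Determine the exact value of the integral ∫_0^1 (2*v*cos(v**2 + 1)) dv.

-sin(1) + sin(2)

Let u = v**2 + 1, so du = 2*v dv. When v = 0, u = 1; when v = 1, u = 2.
The integral becomes ∫ cos(u) du from 1 to 2, with antiderivative sin(u).
Back in v: F(v) = sin(v**2 + 1).
Then F(1) - F(0) = (sin(2)) - (sin(1)) = -sin(1) + sin(2).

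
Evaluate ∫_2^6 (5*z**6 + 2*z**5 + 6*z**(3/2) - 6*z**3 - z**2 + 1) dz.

-48*sqrt(2)/5 + 432*sqrt(6)/5 + 4481572/21

By the power rule, an antiderivative is F(z) = 5*z**7/7 + z**6/3 + 12*z**(5/2)/5 - 3*z**4/2 - z**3/3 + z.
Then F(6) - F(2) = (432*sqrt(6)/5 + 1494474/7) - (48*sqrt(2)/5 + 1850/21) = -48*sqrt(2)/5 + 432*sqrt(6)/5 + 4481572/21.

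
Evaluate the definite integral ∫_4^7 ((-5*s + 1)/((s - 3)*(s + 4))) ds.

-3*log(11) + 5*log(2)

Factor the denominator: s**2 + s - 12 = (s + 4)(s - 3).
Partial fractions: (-5*s + 1)/((s - 3)*(s + 4)) = -3/(s + 4) - 2/(s - 3).
An antiderivative is F(s) = -2*log(s - 3) - 3*log(s + 4).
Then F(7) - F(4) = (-3*log(11) - 4*log(2)) - (-9*log(2)) = -3*log(11) + 5*log(2).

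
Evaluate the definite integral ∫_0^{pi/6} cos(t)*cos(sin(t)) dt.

sin(1/2)

Let u = sin(t), so du = cos(t) dt. When t = 0, u = 0; when t = pi/6, u = 1/2.
The integral becomes ∫ cos(u) du from 0 to 1/2, with antiderivative sin(u).
Back in t: F(t) = sin(sin(t)).
Then F(pi/6) - F(0) = (sin(1/2)) - (0) = sin(1/2).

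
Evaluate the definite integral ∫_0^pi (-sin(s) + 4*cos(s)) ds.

An antiderivative is F(s) = 4*sin(s) + cos(s).
Then F(pi) - F(0) = (-1) - (1) = -2.

-2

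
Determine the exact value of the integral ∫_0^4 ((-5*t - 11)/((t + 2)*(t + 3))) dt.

-4*log(7) + 3*log(3)

Factor the denominator: t**2 + 5*t + 6 = (t + 3)(t + 2).
Partial fractions: (-5*t - 11)/((t + 2)*(t + 3)) = -4/(t + 3) - 1/(t + 2).
An antiderivative is F(t) = -log(t + 2) - 4*log(t + 3).
Then F(4) - F(0) = (-4*log(7) - log(3) - log(2)) - (-4*log(3) - log(2)) = -4*log(7) + 3*log(3).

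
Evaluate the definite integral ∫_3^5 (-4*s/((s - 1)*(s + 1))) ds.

Factor the denominator: s**2 - 1 = (s + 1)(s - 1).
Partial fractions: -4*s/((s - 1)*(s + 1)) = -2/(s + 1) - 2/(s - 1).
An antiderivative is F(s) = -2*log(s - 1) - 2*log(s + 1).
Then F(5) - F(3) = (-6*log(2) - 2*log(3)) - (-log(64)) = -log(9).

-log(9)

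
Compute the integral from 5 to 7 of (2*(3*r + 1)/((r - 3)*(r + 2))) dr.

-2*log(7) + 4*log(2) + 4*log(3)

Factor the denominator: r**2 - r - 6 = (r + 2)(r - 3).
Partial fractions: 2*(3*r + 1)/((r - 3)*(r + 2)) = 2/(r + 2) + 4/(r - 3).
An antiderivative is F(r) = 4*log(r - 3) + 2*log(r + 2).
Then F(7) - F(5) = (4*log(3) + 8*log(2)) - (4*log(2) + 2*log(7)) = -2*log(7) + 4*log(2) + 4*log(3).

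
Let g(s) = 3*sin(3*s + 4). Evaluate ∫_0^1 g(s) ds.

-cos(7) + cos(4)

Let u = 3*s + 4, so du = 3 ds. When s = 0, u = 4; when s = 1, u = 7.
The integral becomes ∫ sin(u) du from 4 to 7, with antiderivative -cos(u).
Back in s: F(s) = -cos(3*s + 4).
Then F(1) - F(0) = (-cos(7)) - (-cos(4)) = -cos(7) + cos(4).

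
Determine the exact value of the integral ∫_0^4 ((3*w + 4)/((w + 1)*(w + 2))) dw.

log(45)

Factor the denominator: w**2 + 3*w + 2 = (w + 2)(w + 1).
Partial fractions: (3*w + 4)/((w + 1)*(w + 2)) = 2/(w + 2) + 1/(w + 1).
An antiderivative is F(w) = log(w + 1) + 2*log(w + 2).
Then F(4) - F(0) = (2*log(2) + log(5) + 2*log(3)) - (log(4)) = log(45).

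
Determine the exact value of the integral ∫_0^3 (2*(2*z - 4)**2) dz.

Let u = 2*z - 4, so du = 2 dz. When z = 0, u = -4; when z = 3, u = 2.
The integral becomes ∫ u**2 du from -4 to 2, with antiderivative u**3/3.
Back in z: F(z) = (2*z - 4)**3/3.
Then F(3) - F(0) = (8/3) - (-64/3) = 24.

24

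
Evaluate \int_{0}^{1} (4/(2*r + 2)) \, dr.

An antiderivative is F(r) = 2*log(2*r + 2).
Then F(1) - F(0) = (log(16)) - (log(4)) = log(4).

log(4)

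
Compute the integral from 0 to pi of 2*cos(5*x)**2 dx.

pi

Use the identity cos^2(5*x) = (1 + cos(10*x))/2.
An antiderivative is F(x) = x + sin(10*x)/10.
Then F(pi) - F(0) = (pi) - (0) = pi.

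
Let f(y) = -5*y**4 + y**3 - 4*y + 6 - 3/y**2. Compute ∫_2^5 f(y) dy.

By the power rule, an antiderivative is F(y) = -y**5 + y**4/4 - 2*y**2 + 6*y + 3/y.
Then F(5) - F(2) = (-59763/20) - (-45/2) = -59313/20.

-59313/20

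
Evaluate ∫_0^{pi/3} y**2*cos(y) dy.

Integrate by parts twice (u = y^2, dv = cos(y) dy).
An antiderivative is F(y) = y**2*sin(y) + 2*y*cos(y) - 2*sin(y).
Then F(pi/3) - F(0) = (-sqrt(3) + sqrt(3)*pi**2/18 + pi/3) - (0) = -sqrt(3) + sqrt(3)*pi**2/18 + pi/3.

-sqrt(3) + sqrt(3)*pi**2/18 + pi/3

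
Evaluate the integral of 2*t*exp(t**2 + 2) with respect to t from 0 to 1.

Let u = t**2 + 2, so du = 2*t dt. When t = 0, u = 2; when t = 1, u = 3.
The integral becomes ∫ exp(u) du from 2 to 3, with antiderivative exp(u).
Back in t: F(t) = exp(t**2 + 2).
Then F(1) - F(0) = (exp(3)) - (exp(2)) = -exp(2) + exp(3).

-exp(2) + exp(3)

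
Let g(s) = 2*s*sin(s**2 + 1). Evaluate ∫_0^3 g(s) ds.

Let u = s**2 + 1, so du = 2*s ds. When s = 0, u = 1; when s = 3, u = 10.
The integral becomes ∫ sin(u) du from 1 to 10, with antiderivative -cos(u).
Back in s: F(s) = -cos(s**2 + 1).
Then F(3) - F(0) = (-cos(10)) - (-cos(1)) = cos(1) - cos(10).

cos(1) - cos(10)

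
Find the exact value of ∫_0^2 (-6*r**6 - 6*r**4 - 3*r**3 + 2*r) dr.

-5464/35

By the power rule, an antiderivative is F(r) = -6*r**7/7 - 6*r**5/5 - 3*r**4/4 + r**2.
Then F(2) - F(0) = (-5464/35) - (0) = -5464/35.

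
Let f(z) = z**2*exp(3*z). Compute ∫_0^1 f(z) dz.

-2/27 + 5*exp(3)/27

Integrate by parts twice (u = z^2, dv = exp(3*z) dz).
An antiderivative is F(z) = (9*z**2 - 6*z + 2)*exp(3*z)/27.
Then F(1) - F(0) = (5*exp(3)/27) - (2/27) = -2/27 + 5*exp(3)/27.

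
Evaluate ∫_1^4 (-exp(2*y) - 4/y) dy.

-exp(8)/2 - 8*log(2) + exp(2)/2

An antiderivative is F(y) = -exp(2*y)/2 - 4*log(y).
Then F(4) - F(1) = (-exp(8)/2 - 8*log(2)) - (-exp(2)/2) = -exp(8)/2 - 8*log(2) + exp(2)/2.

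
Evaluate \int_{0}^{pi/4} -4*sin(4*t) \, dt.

-2

An antiderivative is F(t) = cos(4*t).
Then F(pi/4) - F(0) = (-1) - (1) = -2.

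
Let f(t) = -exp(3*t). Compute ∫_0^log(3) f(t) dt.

An antiderivative is F(t) = -exp(3*t)/3.
Then F(log(3)) - F(0) = (-9) - (-1/3) = -26/3.

-26/3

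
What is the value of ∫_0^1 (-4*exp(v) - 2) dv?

2 - 4*E

An antiderivative is F(v) = -2*v - 4*exp(v).
Then F(1) - F(0) = (-4*E - 2) - (-4) = 2 - 4*E.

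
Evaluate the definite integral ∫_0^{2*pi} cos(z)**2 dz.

pi

Use the identity cos^2(z) = (1 + cos(2*z))/2.
An antiderivative is F(z) = z/2 + sin(2*z)/4.
Then F(2*pi) - F(0) = (pi) - (0) = pi.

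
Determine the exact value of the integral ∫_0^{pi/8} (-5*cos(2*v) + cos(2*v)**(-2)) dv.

An antiderivative is F(v) = -5*sin(2*v)/2 + tan(2*v)/2.
Then F(pi/8) - F(0) = (1/2 - 5*sqrt(2)/4) - (0) = 1/2 - 5*sqrt(2)/4.

1/2 - 5*sqrt(2)/4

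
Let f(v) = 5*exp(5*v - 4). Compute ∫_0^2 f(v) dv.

Let u = 5*v - 4, so du = 5 dv. When v = 0, u = -4; when v = 2, u = 6.
The integral becomes ∫ exp(u) du from -4 to 6, with antiderivative exp(u).
Back in v: F(v) = exp(5*v - 4).
Then F(2) - F(0) = (exp(6)) - (exp(-4)) = -(1 - exp(10))*exp(-4).

-(1 - exp(10))*exp(-4)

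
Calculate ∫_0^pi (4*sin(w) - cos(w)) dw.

An antiderivative is F(w) = -sin(w) - 4*cos(w).
Then F(pi) - F(0) = (4) - (-4) = 8.

8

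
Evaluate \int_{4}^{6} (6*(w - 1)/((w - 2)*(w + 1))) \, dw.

Factor the denominator: w**2 - w - 2 = (w + 1)(w - 2).
Partial fractions: 6*(w - 1)/((w - 2)*(w + 1)) = 4/(w + 1) + 2/(w - 2).
An antiderivative is F(w) = 2*log(w - 2) + 4*log(w + 1).
Then F(6) - F(4) = (4*log(2) + 4*log(7)) - (2*log(2) + 4*log(5)) = -4*log(5) + 2*log(2) + 4*log(7).

-4*log(5) + 2*log(2) + 4*log(7)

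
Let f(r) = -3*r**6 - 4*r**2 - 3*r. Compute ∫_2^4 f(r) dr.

By the power rule, an antiderivative is F(r) = -3*r**7/7 - 4*r**3/3 - 3*r**2/2.
Then F(4) - F(2) = (-149752/21) - (-1502/21) = -148250/21.

-148250/21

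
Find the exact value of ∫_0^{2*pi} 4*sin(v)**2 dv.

4*pi

Use the identity sin^2(v) = (1 - cos(2*v))/2.
An antiderivative is F(v) = 2*v - sin(2*v).
Then F(2*pi) - F(0) = (4*pi) - (0) = 4*pi.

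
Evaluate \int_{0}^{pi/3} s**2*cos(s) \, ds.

-sqrt(3) + sqrt(3)*pi**2/18 + pi/3

Integrate by parts twice (u = s^2, dv = cos(s) ds).
An antiderivative is F(s) = s**2*sin(s) + 2*s*cos(s) - 2*sin(s).
Then F(pi/3) - F(0) = (-sqrt(3) + sqrt(3)*pi**2/18 + pi/3) - (0) = -sqrt(3) + sqrt(3)*pi**2/18 + pi/3.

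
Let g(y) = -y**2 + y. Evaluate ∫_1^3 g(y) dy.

By the power rule, an antiderivative is F(y) = -y**3/3 + y**2/2.
Then F(3) - F(1) = (-9/2) - (1/6) = -14/3.

-14/3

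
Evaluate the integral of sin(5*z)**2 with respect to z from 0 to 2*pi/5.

Use the identity sin^2(5*z) = (1 - cos(10*z))/2.
An antiderivative is F(z) = z/2 - sin(10*z)/20.
Then F(2*pi/5) - F(0) = (pi/5) - (0) = pi/5.

pi/5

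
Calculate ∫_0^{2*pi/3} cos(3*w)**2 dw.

pi/3

Use the identity cos^2(3*w) = (1 + cos(6*w))/2.
An antiderivative is F(w) = w/2 + sin(6*w)/12.
Then F(2*pi/3) - F(0) = (pi/3) - (0) = pi/3.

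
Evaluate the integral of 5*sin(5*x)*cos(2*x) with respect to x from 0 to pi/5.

Use the identity sin(5*x)cos(2*x) = [sin(7*x) + sin(3*x)]/2.
An antiderivative is F(x) = -5*cos(3*x)/6 - 5*cos(7*x)/14.
Then F(pi/5) - F(0) = (-25/84 + 25*sqrt(5)/84) - (-25/21) = 25*sqrt(5)/84 + 25/28.

25*sqrt(5)/84 + 25/28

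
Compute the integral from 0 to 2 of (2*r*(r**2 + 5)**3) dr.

1484

Let u = r**2 + 5, so du = 2*r dr. When r = 0, u = 5; when r = 2, u = 9.
The integral becomes ∫ u**3 du from 5 to 9, with antiderivative u**4/4.
Back in r: F(r) = (r**2 + 5)**4/4.
Then F(2) - F(0) = (6561/4) - (625/4) = 1484.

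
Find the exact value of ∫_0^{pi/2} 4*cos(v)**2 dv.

Use the identity cos^2(v) = (1 + cos(2*v))/2.
An antiderivative is F(v) = 2*v + sin(2*v).
Then F(pi/2) - F(0) = (pi) - (0) = pi.

pi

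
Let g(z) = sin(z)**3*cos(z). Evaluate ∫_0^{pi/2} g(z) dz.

1/4

Let u = sin(z), so du = cos(z) dz. When z = 0, u = 0; when z = pi/2, u = 1.
The integral becomes ∫ u**3 du from 0 to 1, with antiderivative u**4/4.
Back in z: F(z) = sin(z)**4/4.
Then F(pi/2) - F(0) = (1/4) - (0) = 1/4.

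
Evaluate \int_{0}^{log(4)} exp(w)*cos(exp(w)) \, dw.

-sin(1) + sin(4)

Let u = exp(w), so du = exp(w) dw. When w = 0, u = 1; when w = log(4), u = 4.
The integral becomes ∫ cos(u) du from 1 to 4, with antiderivative sin(u).
Back in w: F(w) = sin(exp(w)).
Then F(log(4)) - F(0) = (sin(4)) - (sin(1)) = -sin(1) + sin(4).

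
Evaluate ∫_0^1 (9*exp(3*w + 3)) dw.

Let u = 3*w + 3, so du = 3 dw. When w = 0, u = 3; when w = 1, u = 6.
The integral becomes 3·∫ exp(u) du from 3 to 6, with antiderivative 3*exp(u).
Back in w: F(w) = 3*exp(3*w + 3).
Then F(1) - F(0) = (3*exp(6)) - (3*exp(3)) = -3*(1 - exp(3))*exp(3).

-3*(1 - exp(3))*exp(3)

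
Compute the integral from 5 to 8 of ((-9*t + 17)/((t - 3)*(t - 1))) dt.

-5*log(5) - 4*log(7) + 13*log(2)

Factor the denominator: t**2 - 4*t + 3 = (t - 1)(t - 3).
Partial fractions: (-9*t + 17)/((t - 3)*(t - 1)) = -4/(t - 1) - 5/(t - 3).
An antiderivative is F(t) = -5*log(t - 3) - 4*log(t - 1).
Then F(8) - F(5) = (-5*log(5) - 4*log(7)) - (-13*log(2)) = -5*log(5) - 4*log(7) + 13*log(2).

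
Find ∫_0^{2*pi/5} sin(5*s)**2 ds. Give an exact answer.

pi/5

Use the identity sin^2(5*s) = (1 - cos(10*s))/2.
An antiderivative is F(s) = s/2 - sin(10*s)/20.
Then F(2*pi/5) - F(0) = (pi/5) - (0) = pi/5.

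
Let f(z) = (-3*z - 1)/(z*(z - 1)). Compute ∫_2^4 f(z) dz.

log(2/81)

Factor the denominator: z**2 - z = z(z - 1).
Partial fractions: (-3*z - 1)/(z*(z - 1)) = 1/z - 4/(z - 1).
An antiderivative is F(z) = log(z) - 4*log(z - 1).
Then F(4) - F(2) = (log(4/81)) - (log(2)) = log(2/81).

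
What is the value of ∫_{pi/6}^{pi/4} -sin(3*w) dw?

An antiderivative is F(w) = cos(3*w)/3.
Then F(pi/4) - F(pi/6) = (-sqrt(2)/6) - (0) = -sqrt(2)/6.

-sqrt(2)/6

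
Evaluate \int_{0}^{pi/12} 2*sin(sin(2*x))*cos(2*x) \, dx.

Let u = sin(2*x), so du = 2*cos(2*x) dx. When x = 0, u = 0; when x = pi/12, u = 1/2.
The integral becomes ∫ sin(u) du from 0 to 1/2, with antiderivative -cos(u).
Back in x: F(x) = -cos(sin(2*x)).
Then F(pi/12) - F(0) = (-cos(1/2)) - (-1) = 1 - cos(1/2).

1 - cos(1/2)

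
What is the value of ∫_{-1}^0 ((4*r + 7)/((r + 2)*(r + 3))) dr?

-6*log(2) + 5*log(3)

Factor the denominator: r**2 + 5*r + 6 = (r + 3)(r + 2).
Partial fractions: (4*r + 7)/((r + 2)*(r + 3)) = 5/(r + 3) - 1/(r + 2).
An antiderivative is F(r) = -log(r + 2) + 5*log(r + 3).
Then F(0) - F(-1) = (-log(2) + 5*log(3)) - (log(32)) = -6*log(2) + 5*log(3).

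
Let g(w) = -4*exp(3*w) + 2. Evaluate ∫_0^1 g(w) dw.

An antiderivative is F(w) = -4*exp(3*w)/3 + 2*w.
Then F(1) - F(0) = (2 - 4*exp(3)/3) - (-4/3) = 10/3 - 4*exp(3)/3.

10/3 - 4*exp(3)/3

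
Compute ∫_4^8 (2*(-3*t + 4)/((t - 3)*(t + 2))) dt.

Factor the denominator: t**2 - t - 6 = (t + 2)(t - 3).
Partial fractions: 2*(-3*t + 4)/((t - 3)*(t + 2)) = -4/(t + 2) - 2/(t - 3).
An antiderivative is F(t) = -2*log(t - 3) - 4*log(t + 2).
Then F(8) - F(4) = (-6*log(5) - 4*log(2)) - (-4*log(3) - 4*log(2)) = -6*log(5) + 4*log(3).

-6*log(5) + 4*log(3)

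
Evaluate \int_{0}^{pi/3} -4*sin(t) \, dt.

-2

An antiderivative is F(t) = 4*cos(t).
Then F(pi/3) - F(0) = (2) - (4) = -2.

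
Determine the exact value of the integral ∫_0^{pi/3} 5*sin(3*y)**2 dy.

5*pi/6

Use the identity sin^2(3*y) = (1 - cos(6*y))/2.
An antiderivative is F(y) = 5*y/2 - 5*sin(6*y)/12.
Then F(pi/3) - F(0) = (5*pi/6) - (0) = 5*pi/6.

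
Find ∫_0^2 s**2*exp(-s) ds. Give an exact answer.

2 - 10*exp(-2)

Integrate by parts twice (u = s^2, dv = exp(-s) ds).
An antiderivative is F(s) = (-s**2 - 2*s - 2)*exp(-s).
Then F(2) - F(0) = (-10*exp(-2)) - (-2) = 2 - 10*exp(-2).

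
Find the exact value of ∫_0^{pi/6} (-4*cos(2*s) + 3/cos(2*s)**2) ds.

An antiderivative is F(s) = -2*sin(2*s) + 3*tan(2*s)/2.
Then F(pi/6) - F(0) = (sqrt(3)/2) - (0) = sqrt(3)/2.

sqrt(3)/2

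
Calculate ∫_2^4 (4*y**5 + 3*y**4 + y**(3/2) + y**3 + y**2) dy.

By the power rule, an antiderivative is F(y) = 2*y**6/3 + 2*y**(5/2)/5 + 3*y**5/5 + y**4/4 + y**3/3.
Then F(4) - F(2) = (17216/5) - (8*sqrt(2)/5 + 1028/15) = 10124/3 - 8*sqrt(2)/5.

10124/3 - 8*sqrt(2)/5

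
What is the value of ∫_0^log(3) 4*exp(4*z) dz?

80

Let u = exp(z), so du = exp(z) dz. When z = 0, u = 1; when z = log(3), u = 3.
The integral becomes 4·∫ u**3 du from 1 to 3, with antiderivative u**4.
Back in z: F(z) = exp(4*z).
Then F(log(3)) - F(0) = (81) - (1) = 80.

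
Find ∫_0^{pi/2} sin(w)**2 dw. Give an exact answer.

Use the identity sin^2(w) = (1 - cos(2*w))/2.
An antiderivative is F(w) = w/2 - sin(2*w)/4.
Then F(pi/2) - F(0) = (pi/4) - (0) = pi/4.

pi/4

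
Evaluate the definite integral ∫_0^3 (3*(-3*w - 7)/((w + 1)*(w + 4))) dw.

Factor the denominator: w**2 + 5*w + 4 = (w + 4)(w + 1).
Partial fractions: 3*(-3*w - 7)/((w + 1)*(w + 4)) = -5/(w + 4) - 4/(w + 1).
An antiderivative is F(w) = -4*log(w + 1) - 5*log(w + 4).
Then F(3) - F(0) = (-5*log(7) - 8*log(2)) - (-10*log(2)) = -5*log(7) + 2*log(2).

-5*log(7) + 2*log(2)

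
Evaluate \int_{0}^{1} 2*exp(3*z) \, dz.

-2/3 + 2*exp(3)/3

An antiderivative is F(z) = 2*exp(3*z)/3.
Then F(1) - F(0) = (2*exp(3)/3) - (2/3) = -2/3 + 2*exp(3)/3.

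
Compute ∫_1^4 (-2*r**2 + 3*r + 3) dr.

-21/2

By the power rule, an antiderivative is F(r) = -2*r**3/3 + 3*r**2/2 + 3*r.
Then F(4) - F(1) = (-20/3) - (23/6) = -21/2.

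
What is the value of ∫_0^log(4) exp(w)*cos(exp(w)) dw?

-sin(1) + sin(4)

Let u = exp(w), so du = exp(w) dw. When w = 0, u = 1; when w = log(4), u = 4.
The integral becomes ∫ cos(u) du from 1 to 4, with antiderivative sin(u).
Back in w: F(w) = sin(exp(w)).
Then F(log(4)) - F(0) = (sin(4)) - (sin(1)) = -sin(1) + sin(4).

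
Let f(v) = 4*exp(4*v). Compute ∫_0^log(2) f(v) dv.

15

Let u = exp(v), so du = exp(v) dv. When v = 0, u = 1; when v = log(2), u = 2.
The integral becomes 4·∫ u**3 du from 1 to 2, with antiderivative u**4.
Back in v: F(v) = exp(4*v).
Then F(log(2)) - F(0) = (16) - (1) = 15.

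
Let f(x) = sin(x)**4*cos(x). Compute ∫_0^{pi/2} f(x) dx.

1/5

Let u = sin(x), so du = cos(x) dx. When x = 0, u = 0; when x = pi/2, u = 1.
The integral becomes ∫ u**4 du from 0 to 1, with antiderivative u**5/5.
Back in x: F(x) = sin(x)**5/5.
Then F(pi/2) - F(0) = (1/5) - (0) = 1/5.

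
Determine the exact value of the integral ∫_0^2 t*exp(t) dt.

1 + exp(2)

Integrate by parts once (u = t, dv = exp(t) dt).
An antiderivative is F(t) = (t - 1)*exp(t).
Then F(2) - F(0) = (exp(2)) - (-1) = 1 + exp(2).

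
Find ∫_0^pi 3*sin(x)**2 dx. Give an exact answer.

Use the identity sin^2(x) = (1 - cos(2*x))/2.
An antiderivative is F(x) = 3*x/2 - 3*sin(2*x)/4.
Then F(pi) - F(0) = (3*pi/2) - (0) = 3*pi/2.

3*pi/2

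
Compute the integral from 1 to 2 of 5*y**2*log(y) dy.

-35/9 + 40*log(2)/3

Integrate by parts once (u = ln y, dv = 5*y**2 dy).
An antiderivative is F(y) = 5*y**3*(3*log(y) - 1)/9.
Then F(2) - F(1) = (-40/9 + 40*log(2)/3) - (-5/9) = -35/9 + 40*log(2)/3.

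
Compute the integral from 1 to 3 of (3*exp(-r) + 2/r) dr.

-3*exp(-3) + 3*exp(-1) + 2*log(3)

An antiderivative is F(r) = 2*log(r) - 3*exp(-r).
Then F(3) - F(1) = (-3*exp(-3) + 2*log(3)) - (-3*exp(-1)) = -3*exp(-3) + 3*exp(-1) + 2*log(3).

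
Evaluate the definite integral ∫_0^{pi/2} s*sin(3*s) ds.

Integrate by parts once (u = s, dv = sin(3*s) ds).
An antiderivative is F(s) = -s*cos(3*s)/3 + sin(3*s)/9.
Then F(pi/2) - F(0) = (-1/9) - (0) = -1/9.

-1/9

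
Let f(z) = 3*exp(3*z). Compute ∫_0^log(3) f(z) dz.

26

Let u = exp(z), so du = exp(z) dz. When z = 0, u = 1; when z = log(3), u = 3.
The integral becomes 3·∫ u**2 du from 1 to 3, with antiderivative u**3.
Back in z: F(z) = exp(3*z).
Then F(log(3)) - F(0) = (27) - (1) = 26.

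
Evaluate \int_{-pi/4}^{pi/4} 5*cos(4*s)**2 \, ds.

Use the identity cos^2(4*s) = (1 + cos(8*s))/2.
An antiderivative is F(s) = 5*s/2 + 5*sin(8*s)/16.
Then F(pi/4) - F(-pi/4) = (5*pi/8) - (-5*pi/8) = 5*pi/4.

5*pi/4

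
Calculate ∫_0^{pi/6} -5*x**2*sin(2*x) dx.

-5*sqrt(3)*pi/24 + 5*pi**2/144 + 5/8

Integrate by parts twice (u = x^2, dv = -5*sin(2*x) dx).
An antiderivative is F(x) = 5*x**2*cos(2*x)/2 - 5*x*sin(2*x)/2 - 5*cos(2*x)/4.
Then F(pi/6) - F(0) = (-5*sqrt(3)*pi/24 - 5/8 + 5*pi**2/144) - (-5/4) = -5*sqrt(3)*pi/24 + 5*pi**2/144 + 5/8.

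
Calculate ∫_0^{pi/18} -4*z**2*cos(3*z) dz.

Integrate by parts twice (u = z^2, dv = -4*cos(3*z) dz).
An antiderivative is F(z) = -4*z**2*sin(3*z)/3 - 8*z*cos(3*z)/9 + 8*sin(3*z)/27.
Then F(pi/18) - F(0) = (-2*sqrt(3)*pi/81 - pi**2/486 + 4/27) - (0) = -2*sqrt(3)*pi/81 - pi**2/486 + 4/27.

-2*sqrt(3)*pi/81 - pi**2/486 + 4/27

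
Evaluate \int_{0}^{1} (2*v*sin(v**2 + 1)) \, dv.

Let u = v**2 + 1, so du = 2*v dv. When v = 0, u = 1; when v = 1, u = 2.
The integral becomes ∫ sin(u) du from 1 to 2, with antiderivative -cos(u).
Back in v: F(v) = -cos(v**2 + 1).
Then F(1) - F(0) = (-cos(2)) - (-cos(1)) = -cos(2) + cos(1).

-cos(2) + cos(1)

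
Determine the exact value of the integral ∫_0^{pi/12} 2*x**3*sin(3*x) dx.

sqrt(2)*(-384 - pi**3 + 12*pi**2 + 96*pi)/5184

Integrate by parts 3 times (u = x^3, dv = 2*sin(3*x) dx).
An antiderivative is F(x) = -2*x**3*cos(3*x)/3 + 2*x**2*sin(3*x)/3 + 4*x*cos(3*x)/9 - 4*sin(3*x)/27.
Then F(pi/12) - F(0) = (sqrt(2)*(-384 - pi**3 + 12*pi**2 + 96*pi)/5184) - (0) = sqrt(2)*(-384 - pi**3 + 12*pi**2 + 96*pi)/5184.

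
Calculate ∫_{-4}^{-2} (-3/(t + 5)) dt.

-log(27)

An antiderivative is F(t) = -3*log(t + 5).
Then F(-2) - F(-4) = (-log(27)) - (0) = -log(27).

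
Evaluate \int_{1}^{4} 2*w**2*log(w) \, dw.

-14 + 256*log(2)/3

Integrate by parts once (u = ln w, dv = 2*w**2 dw).
An antiderivative is F(w) = 2*w**3*(3*log(w) - 1)/9.
Then F(4) - F(1) = (-128/9 + 256*log(2)/3) - (-2/9) = -14 + 256*log(2)/3.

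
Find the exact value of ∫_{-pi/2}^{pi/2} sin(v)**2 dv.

pi/2

Use the identity sin^2(v) = (1 - cos(2*v))/2.
An antiderivative is F(v) = v/2 - sin(2*v)/4.
Then F(pi/2) - F(-pi/2) = (pi/4) - (-pi/4) = pi/2.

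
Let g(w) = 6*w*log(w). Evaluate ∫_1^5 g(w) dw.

-36 + 75*log(5)

Integrate by parts once (u = ln w, dv = 6*w dw).
An antiderivative is F(w) = 3*w**2*(2*log(w) - 1)/2.
Then F(5) - F(1) = (-75/2 + 75*log(5)) - (-3/2) = -36 + 75*log(5).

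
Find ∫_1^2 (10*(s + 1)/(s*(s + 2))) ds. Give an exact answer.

Factor the denominator: s**2 + 2*s = (s + 2)s.
Partial fractions: 10*(s + 1)/(s*(s + 2)) = 5/(s + 2) + 5/s.
An antiderivative is F(s) = 5*log(s) + 5*log(s + 2).
Then F(2) - F(1) = (15*log(2)) - (5*log(3)) = -5*log(3) + 15*log(2).

-5*log(3) + 15*log(2)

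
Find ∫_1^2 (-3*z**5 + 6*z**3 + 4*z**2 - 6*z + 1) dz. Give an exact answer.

-23/3

By the power rule, an antiderivative is F(z) = -z**6/2 + 3*z**4/2 + 4*z**3/3 - 3*z**2 + z.
Then F(2) - F(1) = (-22/3) - (1/3) = -23/3.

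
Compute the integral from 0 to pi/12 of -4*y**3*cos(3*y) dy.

-8/27 - sqrt(2)*pi**2/216 - sqrt(2)*pi**3/2592 + sqrt(2)*pi/27 + 4*sqrt(2)/27

Integrate by parts 3 times (u = y^3, dv = -4*cos(3*y) dy).
An antiderivative is F(y) = -4*y**3*sin(3*y)/3 - 4*y**2*cos(3*y)/3 + 8*y*sin(3*y)/9 + 8*cos(3*y)/27.
Then F(pi/12) - F(0) = (sqrt(2)*(-12*pi**2 - pi**3 + 96*pi + 384)/2592) - (8/27) = -8/27 - sqrt(2)*pi**2/216 - sqrt(2)*pi**3/2592 + sqrt(2)*pi/27 + 4*sqrt(2)/27.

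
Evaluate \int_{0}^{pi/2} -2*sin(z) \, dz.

An antiderivative is F(z) = 2*cos(z).
Then F(pi/2) - F(0) = (0) - (2) = -2.

-2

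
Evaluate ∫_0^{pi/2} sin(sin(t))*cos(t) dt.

Let u = sin(t), so du = cos(t) dt. When t = 0, u = 0; when t = pi/2, u = 1.
The integral becomes ∫ sin(u) du from 0 to 1, with antiderivative -cos(u).
Back in t: F(t) = -cos(sin(t)).
Then F(pi/2) - F(0) = (-cos(1)) - (-1) = 1 - cos(1).

1 - cos(1)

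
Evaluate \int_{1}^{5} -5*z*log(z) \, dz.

Integrate by parts once (u = ln z, dv = -5*z dz).
An antiderivative is F(z) = -5*z**2*(2*log(z) - 1)/4.
Then F(5) - F(1) = (125/4 - 125*log(5)/2) - (5/4) = 30 - 125*log(5)/2.

30 - 125*log(5)/2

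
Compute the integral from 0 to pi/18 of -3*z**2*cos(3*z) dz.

Integrate by parts twice (u = z^2, dv = -3*cos(3*z) dz).
An antiderivative is F(z) = -z**2*sin(3*z) - 2*z*cos(3*z)/3 + 2*sin(3*z)/9.
Then F(pi/18) - F(0) = (-sqrt(3)*pi/54 - pi**2/648 + 1/9) - (0) = -sqrt(3)*pi/54 - pi**2/648 + 1/9.

-sqrt(3)*pi/54 - pi**2/648 + 1/9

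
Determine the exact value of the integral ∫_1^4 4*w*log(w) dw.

-15 + 64*log(2)

Integrate by parts once (u = ln w, dv = 4*w dw).
An antiderivative is F(w) = w**2*(2*log(w) - 1).
Then F(4) - F(1) = (-16 + 64*log(2)) - (-1) = -15 + 64*log(2).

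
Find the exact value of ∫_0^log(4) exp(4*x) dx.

255/4

Let u = exp(x), so du = exp(x) dx. When x = 0, u = 1; when x = log(4), u = 4.
The integral becomes ∫ u**3 du from 1 to 4, with antiderivative u**4/4.
Back in x: F(x) = exp(4*x)/4.
Then F(log(4)) - F(0) = (64) - (1/4) = 255/4.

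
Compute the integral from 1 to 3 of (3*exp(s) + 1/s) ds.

-3*exp(1) + log(3) + 3*exp(3)

An antiderivative is F(s) = 3*exp(s) + log(s).
Then F(3) - F(1) = (log(3) + 3*exp(3)) - (3*exp(1)) = -3*exp(1) + log(3) + 3*exp(3).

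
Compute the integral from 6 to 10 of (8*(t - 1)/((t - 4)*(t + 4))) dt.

Factor the denominator: t**2 - 16 = (t + 4)(t - 4).
Partial fractions: 8*(t - 1)/((t - 4)*(t + 4)) = 5/(t + 4) + 3/(t - 4).
An antiderivative is F(t) = 3*log(t - 4) + 5*log(t + 4).
Then F(10) - F(6) = (3*log(3) + 8*log(2) + 5*log(7)) - (8*log(2) + 5*log(5)) = -5*log(5) + 3*log(3) + 5*log(7).

-5*log(5) + 3*log(3) + 5*log(7)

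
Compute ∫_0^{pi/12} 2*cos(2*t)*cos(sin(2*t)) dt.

Let u = sin(2*t), so du = 2*cos(2*t) dt. When t = 0, u = 0; when t = pi/12, u = 1/2.
The integral becomes ∫ cos(u) du from 0 to 1/2, with antiderivative sin(u).
Back in t: F(t) = sin(sin(2*t)).
Then F(pi/12) - F(0) = (sin(1/2)) - (0) = sin(1/2).

sin(1/2)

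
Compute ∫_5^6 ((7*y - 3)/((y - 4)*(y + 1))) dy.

Factor the denominator: y**2 - 3*y - 4 = (y + 1)(y - 4).
Partial fractions: (7*y - 3)/((y - 4)*(y + 1)) = 2/(y + 1) + 5/(y - 4).
An antiderivative is F(y) = 5*log(y - 4) + 2*log(y + 1).
Then F(6) - F(5) = (5*log(2) + 2*log(7)) - (log(36)) = -2*log(3) + 3*log(2) + 2*log(7).

-2*log(3) + 3*log(2) + 2*log(7)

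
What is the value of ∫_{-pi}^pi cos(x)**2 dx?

Use the identity cos^2(x) = (1 + cos(2*x))/2.
An antiderivative is F(x) = x/2 + sin(2*x)/4.
Then F(pi) - F(-pi) = (pi/2) - (-pi/2) = pi.

pi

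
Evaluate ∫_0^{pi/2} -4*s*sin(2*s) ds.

Integrate by parts once (u = s, dv = -4*sin(2*s) ds).
An antiderivative is F(s) = 2*s*cos(2*s) - sin(2*s).
Then F(pi/2) - F(0) = (-pi) - (0) = -pi.

-pi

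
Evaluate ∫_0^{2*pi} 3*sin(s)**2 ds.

Use the identity sin^2(s) = (1 - cos(2*s))/2.
An antiderivative is F(s) = 3*s/2 - 3*sin(2*s)/4.
Then F(2*pi) - F(0) = (3*pi) - (0) = 3*pi.

3*pi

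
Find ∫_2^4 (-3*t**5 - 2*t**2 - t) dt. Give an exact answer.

By the power rule, an antiderivative is F(t) = -t**6/2 - 2*t**3/3 - t**2/2.
Then F(4) - F(2) = (-6296/3) - (-118/3) = -6178/3.

-6178/3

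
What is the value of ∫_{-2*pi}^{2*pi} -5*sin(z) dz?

An antiderivative is F(z) = 5*cos(z).
Then F(2*pi) - F(-2*pi) = (5) - (5) = 0.

0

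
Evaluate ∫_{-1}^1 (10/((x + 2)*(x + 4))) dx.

-5*log(5) + 10*log(3)

Factor the denominator: x**2 + 6*x + 8 = (x + 4)(x + 2).
Partial fractions: 10/((x + 2)*(x + 4)) = -5/(x + 4) + 5/(x + 2).
An antiderivative is F(x) = 5*log(x + 2) - 5*log(x + 4).
Then F(1) - F(-1) = (-5*log(5) + 5*log(3)) - (-5*log(3)) = -5*log(5) + 10*log(3).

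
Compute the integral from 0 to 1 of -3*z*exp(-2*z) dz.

Integrate by parts once (u = z, dv = -3*exp(-2*z) dz).
An antiderivative is F(z) = (6*z + 3)*exp(-2*z)/4.
Then F(1) - F(0) = (9*exp(-2)/4) - (3/4) = -3/4 + 9*exp(-2)/4.

-3/4 + 9*exp(-2)/4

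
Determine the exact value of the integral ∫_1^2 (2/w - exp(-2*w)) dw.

(-exp(2) + 1 + 4*exp(4)*log(2))*exp(-4)/2

An antiderivative is F(w) = 2*log(w) + exp(-2*w)/2.
Then F(2) - F(1) = (exp(-4)/2 + 2*log(2)) - (exp(-2)/2) = (-exp(2) + 1 + 4*exp(4)*log(2))*exp(-4)/2.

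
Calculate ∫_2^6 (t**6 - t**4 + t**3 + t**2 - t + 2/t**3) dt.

12221158/315

By the power rule, an antiderivative is F(t) = t**7/7 - t**5/5 + t**4/4 + t**3/3 - t**2/2 - 1/t**2.
Then F(6) - F(2) = (48905173/1260) - (6847/420) = 12221158/315.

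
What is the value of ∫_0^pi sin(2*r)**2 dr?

Use the identity sin^2(2*r) = (1 - cos(4*r))/2.
An antiderivative is F(r) = r/2 - sin(4*r)/8.
Then F(pi) - F(0) = (pi/2) - (0) = pi/2.

pi/2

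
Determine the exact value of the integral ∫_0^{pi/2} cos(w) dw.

1

An antiderivative is F(w) = sin(w).
Then F(pi/2) - F(0) = (1) - (0) = 1.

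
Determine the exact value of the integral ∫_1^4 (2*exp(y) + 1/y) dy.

-2*exp(1) + 2*log(2) + 2*exp(4)

An antiderivative is F(y) = 2*exp(y) + log(y).
Then F(4) - F(1) = (log(4) + 2*exp(4)) - (2*exp(1)) = -2*exp(1) + 2*log(2) + 2*exp(4).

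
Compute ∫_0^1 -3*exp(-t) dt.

-3 + 3*exp(-1)

An antiderivative is F(t) = 3*exp(-t).
Then F(1) - F(0) = (3*exp(-1)) - (3) = -3 + 3*exp(-1).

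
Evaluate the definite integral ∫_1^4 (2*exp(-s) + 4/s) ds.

-2*exp(-4) + 2*exp(-1) + 8*log(2)

An antiderivative is F(s) = 4*log(s) - 2*exp(-s).
Then F(4) - F(1) = (-2*exp(-4) + 8*log(2)) - (-2*exp(-1)) = -2*exp(-4) + 2*exp(-1) + 8*log(2).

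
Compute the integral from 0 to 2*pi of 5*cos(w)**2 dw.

Use the identity cos^2(w) = (1 + cos(2*w))/2.
An antiderivative is F(w) = 5*w/2 + 5*sin(2*w)/4.
Then F(2*pi) - F(0) = (5*pi) - (0) = 5*pi.

5*pi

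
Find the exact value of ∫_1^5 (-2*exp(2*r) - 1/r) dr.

-exp(10) - log(5) + exp(2)

An antiderivative is F(r) = -exp(2*r) - log(r).
Then F(5) - F(1) = (-exp(10) - log(5)) - (-exp(2)) = -exp(10) - log(5) + exp(2).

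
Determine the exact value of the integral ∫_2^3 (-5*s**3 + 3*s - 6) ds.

-319/4

By the power rule, an antiderivative is F(s) = -5*s**4/4 + 3*s**2/2 - 6*s.
Then F(3) - F(2) = (-423/4) - (-26) = -319/4.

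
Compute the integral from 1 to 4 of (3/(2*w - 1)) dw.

An antiderivative is F(w) = 3*log(2*w - 1)/2.
Then F(4) - F(1) = (3*log(7)/2) - (0) = 3*log(7)/2.

3*log(7)/2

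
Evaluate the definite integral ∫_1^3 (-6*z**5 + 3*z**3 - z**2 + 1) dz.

By the power rule, an antiderivative is F(z) = -z**6 + 3*z**4/4 - z**3/3 + z.
Then F(3) - F(1) = (-2697/4) - (5/12) = -2024/3.

-2024/3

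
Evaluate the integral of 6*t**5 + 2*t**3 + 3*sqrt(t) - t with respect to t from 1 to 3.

By the power rule, an antiderivative is F(t) = t**6 + t**4/2 + 2*t**(3/2) - t**2/2.
Then F(3) - F(1) = (6*sqrt(3) + 765) - (3) = 6*sqrt(3) + 762.

6*sqrt(3) + 762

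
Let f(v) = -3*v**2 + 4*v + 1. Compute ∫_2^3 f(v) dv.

-8

By the power rule, an antiderivative is F(v) = -v**3 + 2*v**2 + v.
Then F(3) - F(2) = (-6) - (2) = -8.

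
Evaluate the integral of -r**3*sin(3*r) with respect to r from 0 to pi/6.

Integrate by parts 3 times (u = r^3, dv = -sin(3*r) dr).
An antiderivative is F(r) = r**3*cos(3*r)/3 - r**2*sin(3*r)/3 - 2*r*cos(3*r)/9 + 2*sin(3*r)/27.
Then F(pi/6) - F(0) = (2/27 - pi**2/108) - (0) = 2/27 - pi**2/108.

2/27 - pi**2/108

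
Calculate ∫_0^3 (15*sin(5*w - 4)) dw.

3*cos(4) - 3*cos(11)

Let u = 5*w - 4, so du = 5 dw. When w = 0, u = -4; when w = 3, u = 11.
The integral becomes 3·∫ sin(u) du from -4 to 11, with antiderivative -3*cos(u).
Back in w: F(w) = -3*cos(5*w - 4).
Then F(3) - F(0) = (-3*cos(11)) - (-3*cos(4)) = 3*cos(4) - 3*cos(11).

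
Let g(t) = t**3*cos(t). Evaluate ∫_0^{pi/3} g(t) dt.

-sqrt(3)*pi + sqrt(3)*pi**3/54 + pi**2/6 + 3

Integrate by parts 3 times (u = t^3, dv = cos(t) dt).
An antiderivative is F(t) = t**3*sin(t) + 3*t**2*cos(t) - 6*t*sin(t) - 6*cos(t).
Then F(pi/3) - F(0) = (-sqrt(3)*pi - 3 + sqrt(3)*pi**3/54 + pi**2/6) - (-6) = -sqrt(3)*pi + sqrt(3)*pi**3/54 + pi**2/6 + 3.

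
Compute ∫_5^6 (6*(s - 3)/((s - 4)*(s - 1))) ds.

-6*log(2) + 4*log(5)

Factor the denominator: s**2 - 5*s + 4 = (s - 1)(s - 4).
Partial fractions: 6*(s - 3)/((s - 4)*(s - 1)) = 4/(s - 1) + 2/(s - 4).
An antiderivative is F(s) = 2*log(s - 4) + 4*log(s - 1).
Then F(6) - F(5) = (2*log(2) + 4*log(5)) - (8*log(2)) = -6*log(2) + 4*log(5).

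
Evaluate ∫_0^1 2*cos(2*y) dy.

sin(2)

Let u = 2*y, so du = 2 dy. When y = 0, u = 0; when y = 1, u = 2.
The integral becomes ∫ cos(u) du from 0 to 2, with antiderivative sin(u).
Back in y: F(y) = sin(2*y).
Then F(1) - F(0) = (sin(2)) - (0) = sin(2).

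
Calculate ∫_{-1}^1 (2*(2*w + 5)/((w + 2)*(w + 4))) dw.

-2*log(3) + 3*log(5)

Factor the denominator: w**2 + 6*w + 8 = (w + 4)(w + 2).
Partial fractions: 2*(2*w + 5)/((w + 2)*(w + 4)) = 3/(w + 4) + 1/(w + 2).
An antiderivative is F(w) = log(w + 2) + 3*log(w + 4).
Then F(1) - F(-1) = (log(3) + 3*log(5)) - (log(27)) = -2*log(3) + 3*log(5).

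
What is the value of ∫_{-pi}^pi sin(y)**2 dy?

pi

Use the identity sin^2(y) = (1 - cos(2*y))/2.
An antiderivative is F(y) = y/2 - sin(2*y)/4.
Then F(pi) - F(-pi) = (pi/2) - (-pi/2) = pi.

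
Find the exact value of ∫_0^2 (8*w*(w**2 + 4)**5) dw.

Let u = w**2 + 4, so du = 2*w dw. When w = 0, u = 4; when w = 2, u = 8.
The integral becomes 4·∫ u**5 du from 4 to 8, with antiderivative 2*u**6/3.
Back in w: F(w) = 2*(w**2 + 4)**6/3.
Then F(2) - F(0) = (524288/3) - (8192/3) = 172032.

172032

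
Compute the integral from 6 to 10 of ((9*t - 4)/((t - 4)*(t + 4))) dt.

Factor the denominator: t**2 - 16 = (t + 4)(t - 4).
Partial fractions: (9*t - 4)/((t - 4)*(t + 4)) = 5/(t + 4) + 4/(t - 4).
An antiderivative is F(t) = 4*log(t - 4) + 5*log(t + 4).
Then F(10) - F(6) = (4*log(3) + 9*log(2) + 5*log(7)) - (9*log(2) + 5*log(5)) = -5*log(5) + 4*log(3) + 5*log(7).

-5*log(5) + 4*log(3) + 5*log(7)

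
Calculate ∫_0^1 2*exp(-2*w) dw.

1 - exp(-2)

An antiderivative is F(w) = -exp(-2*w).
Then F(1) - F(0) = (-exp(-2)) - (-1) = 1 - exp(-2).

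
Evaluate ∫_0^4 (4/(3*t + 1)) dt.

4*log(13)/3

An antiderivative is F(t) = 4*log(3*t + 1)/3.
Then F(4) - F(0) = (4*log(13)/3) - (0) = 4*log(13)/3.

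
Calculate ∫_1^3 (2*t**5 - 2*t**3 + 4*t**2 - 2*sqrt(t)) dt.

716/3 - 4*sqrt(3)

By the power rule, an antiderivative is F(t) = t**6/3 - t**4/2 - 4*t**(3/2)/3 + 4*t**3/3.
Then F(3) - F(1) = (477/2 - 4*sqrt(3)) - (-1/6) = 716/3 - 4*sqrt(3).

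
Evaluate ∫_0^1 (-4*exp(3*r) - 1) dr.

An antiderivative is F(r) = -4*exp(3*r)/3 - r.
Then F(1) - F(0) = (-4*exp(3)/3 - 1) - (-4/3) = 1/3 - 4*exp(3)/3.

1/3 - 4*exp(3)/3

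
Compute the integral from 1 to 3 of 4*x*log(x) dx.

-8 + 18*log(3)

Integrate by parts once (u = ln x, dv = 4*x dx).
An antiderivative is F(x) = x**2*(2*log(x) - 1).
Then F(3) - F(1) = (-9 + 18*log(3)) - (-1) = -8 + 18*log(3).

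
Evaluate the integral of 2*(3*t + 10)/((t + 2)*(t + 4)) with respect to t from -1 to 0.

Factor the denominator: t**2 + 6*t + 8 = (t + 4)(t + 2).
Partial fractions: 2*(3*t + 10)/((t + 2)*(t + 4)) = 2/(t + 4) + 4/(t + 2).
An antiderivative is F(t) = 4*log(t + 2) + 2*log(t + 4).
Then F(0) - F(-1) = (8*log(2)) - (log(9)) = -2*log(3) + 8*log(2).

-2*log(3) + 8*log(2)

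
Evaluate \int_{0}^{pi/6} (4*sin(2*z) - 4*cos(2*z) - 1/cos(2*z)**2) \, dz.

1 - 3*sqrt(3)/2

An antiderivative is F(z) = -2*sin(2*z) - 2*cos(2*z) - tan(2*z)/2.
Then F(pi/6) - F(0) = (-3*sqrt(3)/2 - 1) - (-2) = 1 - 3*sqrt(3)/2.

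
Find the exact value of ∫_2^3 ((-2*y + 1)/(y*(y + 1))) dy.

-7*log(2) + 4*log(3)

Factor the denominator: y**2 + y = (y + 1)y.
Partial fractions: (-2*y + 1)/(y*(y + 1)) = -3/(y + 1) + 1/y.
An antiderivative is F(y) = log(y) - 3*log(y + 1).
Then F(3) - F(2) = (log(3/64)) - (log(2/27)) = -7*log(2) + 4*log(3).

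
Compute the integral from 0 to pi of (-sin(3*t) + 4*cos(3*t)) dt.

An antiderivative is F(t) = 4*sin(3*t)/3 + cos(3*t)/3.
Then F(pi) - F(0) = (-1/3) - (1/3) = -2/3.

-2/3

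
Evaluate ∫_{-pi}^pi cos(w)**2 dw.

Use the identity cos^2(w) = (1 + cos(2*w))/2.
An antiderivative is F(w) = w/2 + sin(2*w)/4.
Then F(pi) - F(-pi) = (pi/2) - (-pi/2) = pi.

pi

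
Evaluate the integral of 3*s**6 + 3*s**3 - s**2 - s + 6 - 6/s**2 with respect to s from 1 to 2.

5447/84

By the power rule, an antiderivative is F(s) = 3*s**7/7 + 3*s**4/4 - s**3/3 - s**2/2 + 6*s + 6/s.
Then F(2) - F(1) = (1621/21) - (1037/84) = 5447/84.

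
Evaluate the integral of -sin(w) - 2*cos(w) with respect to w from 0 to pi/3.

-sqrt(3) - 1/2

An antiderivative is F(w) = -2*sin(w) + cos(w).
Then F(pi/3) - F(0) = (1/2 - sqrt(3)) - (1) = -sqrt(3) - 1/2.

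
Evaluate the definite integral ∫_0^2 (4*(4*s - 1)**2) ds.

Let u = 4*s - 1, so du = 4 ds. When s = 0, u = -1; when s = 2, u = 7.
The integral becomes ∫ u**2 du from -1 to 7, with antiderivative u**3/3.
Back in s: F(s) = (4*s - 1)**3/3.
Then F(2) - F(0) = (343/3) - (-1/3) = 344/3.

344/3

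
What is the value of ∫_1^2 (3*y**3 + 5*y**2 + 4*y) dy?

By the power rule, an antiderivative is F(y) = 3*y**4/4 + 5*y**3/3 + 2*y**2.
Then F(2) - F(1) = (100/3) - (53/12) = 347/12.

347/12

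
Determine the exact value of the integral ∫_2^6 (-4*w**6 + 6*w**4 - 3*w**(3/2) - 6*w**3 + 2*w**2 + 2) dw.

-15998936/105 - 216*sqrt(6)/5 + 24*sqrt(2)/5

By the power rule, an antiderivative is F(w) = -4*w**7/7 - 6*w**(5/2)/5 + 6*w**5/5 - 3*w**4/2 + 2*w**3/3 + 2*w.
Then F(6) - F(2) = (-5334708/35 - 216*sqrt(6)/5) - (-5188/105 - 24*sqrt(2)/5) = -15998936/105 - 216*sqrt(6)/5 + 24*sqrt(2)/5.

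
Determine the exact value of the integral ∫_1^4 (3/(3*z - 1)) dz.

log(11/2)

An antiderivative is F(z) = log(3*z - 1).
Then F(4) - F(1) = (log(11)) - (log(2)) = log(11/2).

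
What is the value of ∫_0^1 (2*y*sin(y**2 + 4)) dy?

Let u = y**2 + 4, so du = 2*y dy. When y = 0, u = 4; when y = 1, u = 5.
The integral becomes ∫ sin(u) du from 4 to 5, with antiderivative -cos(u).
Back in y: F(y) = -cos(y**2 + 4).
Then F(1) - F(0) = (-cos(5)) - (-cos(4)) = cos(4) - cos(5).

cos(4) - cos(5)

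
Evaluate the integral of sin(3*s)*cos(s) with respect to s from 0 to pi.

Use the identity sin(3*s)cos(s) = [sin(4*s) + sin(2*s)]/2.
An antiderivative is F(s) = -cos(2*s)/4 - cos(4*s)/8.
Then F(pi) - F(0) = (-3/8) - (-3/8) = 0.

0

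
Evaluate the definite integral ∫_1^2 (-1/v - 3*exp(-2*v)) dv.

-log(2) - 3*exp(-2)/2 + 3*exp(-4)/2

An antiderivative is F(v) = -log(v) + 3*exp(-2*v)/2.
Then F(2) - F(1) = (-log(2) + 3*exp(-4)/2) - (3*exp(-2)/2) = -log(2) - 3*exp(-2)/2 + 3*exp(-4)/2.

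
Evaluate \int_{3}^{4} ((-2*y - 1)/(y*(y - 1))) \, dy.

Factor the denominator: y**2 - y = y(y - 1).
Partial fractions: (-2*y - 1)/(y*(y - 1)) = 1/y - 3/(y - 1).
An antiderivative is F(y) = log(y) - 3*log(y - 1).
Then F(4) - F(3) = (log(4/27)) - (log(3/8)) = log(32/81).

log(32/81)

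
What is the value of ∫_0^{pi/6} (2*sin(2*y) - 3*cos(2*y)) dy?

An antiderivative is F(y) = -3*sin(2*y)/2 - cos(2*y).
Then F(pi/6) - F(0) = (-3*sqrt(3)/4 - 1/2) - (-1) = 1/2 - 3*sqrt(3)/4.

1/2 - 3*sqrt(3)/4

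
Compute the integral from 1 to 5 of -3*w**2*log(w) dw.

124/3 - 125*log(5)

Integrate by parts once (u = ln w, dv = -3*w**2 dw).
An antiderivative is F(w) = -w**3*(3*log(w) - 1)/3.
Then F(5) - F(1) = (125/3 - 125*log(5)) - (1/3) = 124/3 - 125*log(5).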